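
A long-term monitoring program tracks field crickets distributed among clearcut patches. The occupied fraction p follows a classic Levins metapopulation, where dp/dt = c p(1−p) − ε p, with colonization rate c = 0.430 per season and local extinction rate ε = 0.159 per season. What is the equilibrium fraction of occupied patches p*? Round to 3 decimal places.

Setting dp/dt = 0 and dividing through by p* gives c·(1−p*) = ε.
So p* = 1 − ε/c = 1 − 0.159/0.430 = 1 − 0.3698 = 0.6302.

0.630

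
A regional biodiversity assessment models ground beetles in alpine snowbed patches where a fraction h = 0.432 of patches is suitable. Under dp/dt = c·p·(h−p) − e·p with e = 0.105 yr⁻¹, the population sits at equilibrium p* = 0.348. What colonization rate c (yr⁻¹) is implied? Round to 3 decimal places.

1.250

At equilibrium c(h−p*) = e, so c = e/(h−p*).
c = 0.105/(0.432 − 0.348) = 0.105/0.0840 = 1.2500.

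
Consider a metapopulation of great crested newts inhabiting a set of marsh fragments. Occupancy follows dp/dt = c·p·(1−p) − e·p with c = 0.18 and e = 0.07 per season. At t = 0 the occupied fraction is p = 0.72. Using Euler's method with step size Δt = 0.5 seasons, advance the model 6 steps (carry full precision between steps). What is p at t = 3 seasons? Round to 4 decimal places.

Update rule: p ← p + [c·p·(1−p) − e·p]·Δt with Δt = 0.5.
p: 0.72000 → 0.71294  (Δp = -0.00706)
p: 0.71294 → 0.70641  (Δp = -0.00653)
p: 0.70641 → 0.70035  (Δp = -0.00606)
p: 0.70035 → 0.69473  (Δp = -0.00562)
p: 0.69473 → 0.68950  (Δp = -0.00523)
p: 0.68950 → 0.68463  (Δp = -0.00486)

0.6846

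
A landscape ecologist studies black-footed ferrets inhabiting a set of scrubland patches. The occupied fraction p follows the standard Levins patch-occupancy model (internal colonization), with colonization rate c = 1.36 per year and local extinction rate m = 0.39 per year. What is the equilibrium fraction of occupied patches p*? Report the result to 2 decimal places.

0.71

At equilibrium, colonization balances extinction: c·p*·(1−p*) = m·p*.
So p* = 1 − m/c = 1 − 0.39/1.36 = 1 − 0.2868 = 0.7132.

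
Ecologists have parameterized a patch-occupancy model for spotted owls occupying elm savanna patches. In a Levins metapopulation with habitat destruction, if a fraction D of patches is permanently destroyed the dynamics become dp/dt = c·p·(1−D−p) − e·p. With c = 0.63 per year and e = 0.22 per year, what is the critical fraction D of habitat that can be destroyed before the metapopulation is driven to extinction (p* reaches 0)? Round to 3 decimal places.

0.651

The nontrivial equilibrium is p* = (1−D) − e/c; extinction occurs when this hits zero.
So D_crit = 1 − e/c = 1 − 0.22/0.63 = 1 − 0.3492 = 0.6508.
This equals the undisturbed p*, a classic result of Lande's extension.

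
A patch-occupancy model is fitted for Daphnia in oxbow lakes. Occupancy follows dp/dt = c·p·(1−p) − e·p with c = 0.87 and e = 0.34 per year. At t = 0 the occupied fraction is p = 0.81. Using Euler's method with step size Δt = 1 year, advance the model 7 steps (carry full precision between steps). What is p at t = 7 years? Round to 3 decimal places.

0.610

Update rule: p ← p + [c·p·(1−p) − e·p]·Δt with Δt = 1.
  1  |  dp/dt·Δt = -0.141507  |  p_1 = 0.668493
  2  |  dp/dt·Δt = -0.034487  |  p_2 = 0.634006
  3  |  dp/dt·Δt = -0.013685  |  p_3 = 0.620321
  4  |  dp/dt·Δt = -0.006004  |  p_4 = 0.614317
  5  |  dp/dt·Δt = -0.002737  |  p_5 = 0.611580
  6  |  dp/dt·Δt = -0.001269  |  p_6 = 0.610311
  7  |  dp/dt·Δt = -0.000592  |  p_7 = 0.609719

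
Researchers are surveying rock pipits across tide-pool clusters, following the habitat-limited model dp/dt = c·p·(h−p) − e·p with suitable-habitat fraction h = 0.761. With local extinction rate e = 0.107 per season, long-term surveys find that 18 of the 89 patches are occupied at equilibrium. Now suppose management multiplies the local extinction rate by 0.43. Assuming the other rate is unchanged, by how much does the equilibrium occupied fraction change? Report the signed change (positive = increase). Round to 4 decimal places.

Observed p* = 18/89 = 0.20225.
Balance c(h−p*) = e gives c = e/(0.761 − 0.20225) = 0.107/0.55875 = 0.19150.
New p* = 0.761 − e/c = 0.761 − 0.04601/0.19150 = 0.52074.
Δp* = 0.52074 − 0.20225 = +0.31849.

0.3185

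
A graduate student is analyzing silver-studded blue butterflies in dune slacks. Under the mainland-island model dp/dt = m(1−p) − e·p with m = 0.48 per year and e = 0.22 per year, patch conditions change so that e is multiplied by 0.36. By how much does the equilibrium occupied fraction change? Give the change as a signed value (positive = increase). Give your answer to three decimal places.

0.173

Before: p* = 0.48/(0.48+0.22) = 0.6857.
After: m = 0.48, e = 0.0792; p* = 0.48/0.5592 = 0.8584.
Δp* = 0.8584 − 0.6857 = +0.1727.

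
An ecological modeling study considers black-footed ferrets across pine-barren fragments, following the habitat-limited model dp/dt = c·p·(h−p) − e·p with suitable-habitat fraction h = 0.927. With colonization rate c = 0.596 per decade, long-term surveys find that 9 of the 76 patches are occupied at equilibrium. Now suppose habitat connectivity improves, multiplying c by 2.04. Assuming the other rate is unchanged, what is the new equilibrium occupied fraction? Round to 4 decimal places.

0.5306

Observed p* = 9/76 = 0.11842.
Balance c(h−p*) = e gives e = 0.596×(0.927 − 0.11842) = 0.48191.
New p* = 0.927 − e/c = 0.927 − 0.48191/1.21584 = 0.53064.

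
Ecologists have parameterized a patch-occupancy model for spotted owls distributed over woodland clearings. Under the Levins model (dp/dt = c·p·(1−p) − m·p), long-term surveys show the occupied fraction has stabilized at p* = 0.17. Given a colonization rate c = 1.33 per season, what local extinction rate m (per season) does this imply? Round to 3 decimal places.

1.104

At equilibrium c(1−p*) = m.
m = 1.33 × (1 − 0.17) = 1.33 × 0.8300 = 1.1039.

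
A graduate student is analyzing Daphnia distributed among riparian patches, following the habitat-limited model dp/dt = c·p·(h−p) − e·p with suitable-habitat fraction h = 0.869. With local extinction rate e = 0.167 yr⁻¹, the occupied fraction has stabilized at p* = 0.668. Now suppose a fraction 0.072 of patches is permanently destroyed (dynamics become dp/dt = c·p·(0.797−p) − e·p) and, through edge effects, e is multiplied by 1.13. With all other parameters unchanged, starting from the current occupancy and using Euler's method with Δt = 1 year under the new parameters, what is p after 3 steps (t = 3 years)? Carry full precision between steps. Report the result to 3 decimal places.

Balance c(h−p*) = e gives c = e/(0.869 − 0.66800) = 0.167/0.20100 = 0.83085.
Starting from p₀ = 0.66800; update p ← p + (dp/dt)·Δt with the new parameters.
step 1: Δp = -0.05446, p = 0.61354
step 2: Δp = -0.02226, p = 0.59128
step 3: Δp = -0.01052, p = 0.58076

0.581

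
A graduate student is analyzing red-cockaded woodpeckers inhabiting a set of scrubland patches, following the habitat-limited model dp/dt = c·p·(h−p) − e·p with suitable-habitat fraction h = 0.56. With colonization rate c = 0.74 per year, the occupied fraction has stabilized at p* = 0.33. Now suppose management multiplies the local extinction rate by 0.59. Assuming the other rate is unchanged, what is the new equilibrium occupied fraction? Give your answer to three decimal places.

Balance c(h−p*) = e gives e = 0.74×(0.56 − 0.33000) = 0.17020.
New p* = 0.56 − e/c = 0.56 − 0.10042/0.74000 = 0.42430.

0.424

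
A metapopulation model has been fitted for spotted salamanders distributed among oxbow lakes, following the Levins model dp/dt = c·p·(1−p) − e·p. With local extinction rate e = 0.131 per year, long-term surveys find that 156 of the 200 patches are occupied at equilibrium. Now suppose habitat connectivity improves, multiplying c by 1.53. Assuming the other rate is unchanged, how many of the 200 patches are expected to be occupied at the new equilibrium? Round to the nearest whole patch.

Observed p* = 156/200 = 0.78000.
Balance c(1−p*) = e gives c = e/(1 − 0.78000) = 0.131/0.22000 = 0.59545.
New p* = 1 − e/c = 1 − 0.13100/0.91104 = 0.85621.
Expected occupied = 200 × 0.85621 = 171.24 ≈ 171.

171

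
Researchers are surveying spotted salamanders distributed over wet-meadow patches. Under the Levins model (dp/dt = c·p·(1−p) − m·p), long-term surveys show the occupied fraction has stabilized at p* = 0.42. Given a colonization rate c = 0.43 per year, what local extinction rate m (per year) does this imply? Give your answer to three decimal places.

0.249

At equilibrium c(1−p*) = m.
m = 0.43 × (1 − 0.42) = 0.43 × 0.5800 = 0.2494.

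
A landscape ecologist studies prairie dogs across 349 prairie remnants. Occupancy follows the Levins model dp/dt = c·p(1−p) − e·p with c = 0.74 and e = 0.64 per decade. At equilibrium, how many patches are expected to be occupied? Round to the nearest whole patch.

47

p* = 1 − e/c = 1 − 0.64/0.74 = 0.1351.
Expected occupied patches = N × p* = 349 × 0.1351 = 47.16 ≈ 47.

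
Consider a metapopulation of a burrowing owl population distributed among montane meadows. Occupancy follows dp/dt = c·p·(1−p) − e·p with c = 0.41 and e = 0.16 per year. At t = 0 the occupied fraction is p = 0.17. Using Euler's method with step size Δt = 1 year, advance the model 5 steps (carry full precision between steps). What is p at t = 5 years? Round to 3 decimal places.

0.346

Update rule: p ← p + [c·p·(1−p) − e·p]·Δt with Δt = 1.
t = 1: p = 0.17000 + (+0.03065) = 0.20065
t = 2: p = 0.20065 + (+0.03366) = 0.23431
t = 3: p = 0.23431 + (+0.03607) = 0.27037
t = 4: p = 0.27037 + (+0.03762) = 0.30800
t = 5: p = 0.30800 + (+0.03811) = 0.34610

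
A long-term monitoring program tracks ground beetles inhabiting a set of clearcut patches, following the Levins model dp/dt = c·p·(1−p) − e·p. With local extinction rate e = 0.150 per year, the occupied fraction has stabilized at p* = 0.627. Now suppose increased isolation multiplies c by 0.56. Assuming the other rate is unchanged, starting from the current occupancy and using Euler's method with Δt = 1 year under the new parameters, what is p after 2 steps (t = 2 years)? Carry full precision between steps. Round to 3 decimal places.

Balance c(1−p*) = e gives c = e/(1 − 0.62700) = 0.150/0.37300 = 0.40214.
Starting from p₀ = 0.62700; update p ← p + (dp/dt)·Δt with the new parameters.
p: 0.62700 → 0.58562  (Δp = -0.04138)
p: 0.58562 → 0.55242  (Δp = -0.03319)

0.552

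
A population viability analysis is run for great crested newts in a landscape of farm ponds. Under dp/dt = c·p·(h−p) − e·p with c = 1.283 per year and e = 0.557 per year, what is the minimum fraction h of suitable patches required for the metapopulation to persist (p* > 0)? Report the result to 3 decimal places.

p* = h − e/c is positive only when h > e/c.
h_min = e/c = 0.557/1.283 = 0.4341.

0.434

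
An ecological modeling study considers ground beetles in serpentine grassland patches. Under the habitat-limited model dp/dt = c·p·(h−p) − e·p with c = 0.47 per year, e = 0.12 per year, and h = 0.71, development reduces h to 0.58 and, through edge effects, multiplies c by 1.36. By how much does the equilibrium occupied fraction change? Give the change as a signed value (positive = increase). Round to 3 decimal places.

Before: p* = h − e/c = 0.71 − 0.12/0.47 = 0.71 − 0.2553 = 0.4547.
After: c = 0.6392, e = 0.12, h = 0.58; p* = 0.58 − 0.12/0.6392 = 0.3923.
Δp* = 0.3923 − 0.4547 = -0.0624.

-0.062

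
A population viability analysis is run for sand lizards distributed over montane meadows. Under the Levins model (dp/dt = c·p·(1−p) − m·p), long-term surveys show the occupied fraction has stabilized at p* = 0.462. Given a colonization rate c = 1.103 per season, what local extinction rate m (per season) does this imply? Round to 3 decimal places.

At equilibrium c(1−p*) = m.
m = 1.103 × (1 − 0.462) = 1.103 × 0.5380 = 0.5934.

0.593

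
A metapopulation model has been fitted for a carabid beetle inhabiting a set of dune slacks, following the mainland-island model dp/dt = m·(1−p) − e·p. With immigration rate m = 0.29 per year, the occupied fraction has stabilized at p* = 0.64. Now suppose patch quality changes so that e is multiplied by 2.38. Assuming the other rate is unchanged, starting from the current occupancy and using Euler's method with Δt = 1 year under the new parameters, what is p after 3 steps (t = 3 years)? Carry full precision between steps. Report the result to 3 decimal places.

Balance m(1−p*) = e·p* gives e = m(1−p*)/p* = 0.29×0.36000/0.64000 = 0.16312.
Starting from p₀ = 0.64000; update p ← p + (dp/dt)·Δt with the new parameters.
  1  |  dp/dt·Δt = -0.144072  |  p_1 = 0.495928
  2  |  dp/dt·Δt = -0.046357  |  p_2 = 0.449571
  3  |  dp/dt·Δt = -0.014916  |  p_3 = 0.434655

0.435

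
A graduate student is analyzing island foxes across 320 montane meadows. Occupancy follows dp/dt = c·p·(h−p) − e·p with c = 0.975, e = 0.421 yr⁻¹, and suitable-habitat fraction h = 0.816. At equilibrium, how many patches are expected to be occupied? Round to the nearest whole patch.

123

p* = h − e/c = 0.816 − 0.4318 = 0.3842.
Expected occupied patches = N × p* = 320 × 0.3842 = 122.95 ≈ 123.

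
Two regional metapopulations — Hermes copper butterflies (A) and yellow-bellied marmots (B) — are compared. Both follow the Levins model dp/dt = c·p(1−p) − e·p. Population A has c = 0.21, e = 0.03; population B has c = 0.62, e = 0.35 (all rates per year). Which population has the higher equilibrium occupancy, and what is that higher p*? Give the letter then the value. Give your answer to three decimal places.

A: p*_A = 1 − 0.03/0.21 = 0.8571.
B: p*_B = 1 − 0.35/0.62 = 0.4355.
A is higher at 0.8571.

A, 0.857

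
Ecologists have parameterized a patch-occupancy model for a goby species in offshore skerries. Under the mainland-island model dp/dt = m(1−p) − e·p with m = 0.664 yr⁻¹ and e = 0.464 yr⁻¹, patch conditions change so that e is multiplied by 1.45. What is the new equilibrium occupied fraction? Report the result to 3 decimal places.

Before: p* = 0.664/(0.664+0.464) = 0.5887.
After: m = 0.664, e = 0.6728; p* = 0.664/1.3368 = 0.4967.

0.497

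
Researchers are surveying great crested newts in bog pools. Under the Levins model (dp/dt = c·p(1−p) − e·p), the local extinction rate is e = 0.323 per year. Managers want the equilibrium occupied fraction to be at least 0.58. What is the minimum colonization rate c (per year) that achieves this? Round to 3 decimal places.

0.769

p* = 1 − e/c ≥ 0.58 requires e/c ≤ 0.4200, i.e. c ≥ e/0.4200.
c_min = 0.323/0.4200 = 0.7690.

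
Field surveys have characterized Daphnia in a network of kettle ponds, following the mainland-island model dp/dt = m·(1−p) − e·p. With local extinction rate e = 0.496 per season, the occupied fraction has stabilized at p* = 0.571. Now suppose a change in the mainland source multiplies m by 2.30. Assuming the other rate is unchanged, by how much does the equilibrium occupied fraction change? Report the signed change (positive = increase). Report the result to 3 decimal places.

0.183

Balance m(1−p*) = e·p* gives m = e·p*/(1−p*) = 0.496×0.57100/0.42900 = 0.66018.
New p* = m/(m+e) = 1.51841/(1.51841+0.49600) = 0.75377.
Δp* = 0.75377 − 0.57100 = +0.18277.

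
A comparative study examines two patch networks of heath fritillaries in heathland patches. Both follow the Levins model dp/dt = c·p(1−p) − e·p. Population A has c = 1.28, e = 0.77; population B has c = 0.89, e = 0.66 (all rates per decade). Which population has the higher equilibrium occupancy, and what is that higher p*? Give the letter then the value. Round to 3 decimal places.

A, 0.398

A: p*_A = 1 − 0.77/1.28 = 0.3984.
B: p*_B = 1 − 0.66/0.89 = 0.2584.
A is higher at 0.3984.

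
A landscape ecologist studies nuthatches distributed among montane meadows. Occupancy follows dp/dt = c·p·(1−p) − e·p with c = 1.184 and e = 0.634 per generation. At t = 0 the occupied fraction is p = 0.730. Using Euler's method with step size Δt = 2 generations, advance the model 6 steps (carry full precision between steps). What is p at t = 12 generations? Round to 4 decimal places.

Update rule: p ← p + [c·p·(1−p) − e·p]·Δt with Δt = 2.
  1  |  dp/dt·Δt = -0.458907  |  p_1 = 0.271093
  2  |  dp/dt·Δt = +0.124175  |  p_2 = 0.395267
  3  |  dp/dt·Δt = +0.064826  |  p_3 = 0.460094
  4  |  dp/dt·Δt = +0.004830  |  p_4 = 0.464924
  5  |  dp/dt·Δt = -0.000437  |  p_5 = 0.464487
  6  |  dp/dt·Δt = +0.000044  |  p_6 = 0.464531

0.4645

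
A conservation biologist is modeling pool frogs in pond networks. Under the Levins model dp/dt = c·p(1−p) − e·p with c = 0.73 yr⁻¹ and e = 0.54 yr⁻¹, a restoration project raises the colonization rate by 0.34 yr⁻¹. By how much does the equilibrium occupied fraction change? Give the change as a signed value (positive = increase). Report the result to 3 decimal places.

0.235

Before: p* = 1 − 0.54/0.73 = 0.2603.
After the change, c = 1.07, e = 0.54, so p* = 1 − 0.54/1.07 = 0.4953.
Δp* = 0.4953 − 0.2603 = +0.2351.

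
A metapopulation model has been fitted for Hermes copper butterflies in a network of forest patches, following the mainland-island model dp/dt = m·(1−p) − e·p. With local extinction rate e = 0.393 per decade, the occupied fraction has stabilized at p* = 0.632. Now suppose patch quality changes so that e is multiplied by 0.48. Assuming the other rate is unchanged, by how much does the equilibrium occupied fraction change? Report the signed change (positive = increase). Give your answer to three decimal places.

Balance m(1−p*) = e·p* gives m = e·p*/(1−p*) = 0.393×0.63200/0.36800 = 0.67493.
New p* = m/(m+e) = 0.67493/(0.67493+0.18864) = 0.78156.
Δp* = 0.78156 − 0.63200 = +0.14956.

0.150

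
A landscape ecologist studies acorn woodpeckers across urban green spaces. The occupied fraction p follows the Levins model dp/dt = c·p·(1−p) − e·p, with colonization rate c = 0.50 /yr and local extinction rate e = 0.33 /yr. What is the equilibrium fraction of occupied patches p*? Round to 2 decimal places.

0.34

At equilibrium, colonization balances extinction: c·p*·(1−p*) = e·p*.
So p* = 1 − e/c = 1 − 0.33/0.50 = 1 − 0.6600 = 0.3400.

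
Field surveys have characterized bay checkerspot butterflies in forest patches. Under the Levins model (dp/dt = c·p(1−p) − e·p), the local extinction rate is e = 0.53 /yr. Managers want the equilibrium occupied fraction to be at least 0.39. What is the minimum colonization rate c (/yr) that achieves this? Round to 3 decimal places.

0.869

p* = 1 − e/c ≥ 0.39 requires e/c ≤ 0.6100, i.e. c ≥ e/0.6100.
c_min = 0.53/0.6100 = 0.8689.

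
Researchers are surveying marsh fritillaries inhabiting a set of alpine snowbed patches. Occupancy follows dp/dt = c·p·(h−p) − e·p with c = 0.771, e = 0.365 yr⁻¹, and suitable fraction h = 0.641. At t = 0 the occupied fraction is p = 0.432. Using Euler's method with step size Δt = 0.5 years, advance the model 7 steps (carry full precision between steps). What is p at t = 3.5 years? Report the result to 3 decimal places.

0.266

Update rule: p ← p + [c·p·(h−p) − e·p]·Δt with Δt = 0.5.
  1  |  dp/dt·Δt = -0.044034  |  p_1 = 0.387966
  2  |  dp/dt·Δt = -0.032960  |  p_2 = 0.355006
  3  |  dp/dt·Δt = -0.025649  |  p_3 = 0.329357
  4  |  dp/dt·Δt = -0.020539  |  p_4 = 0.308818
  5  |  dp/dt·Δt = -0.016813  |  p_5 = 0.292005
  6  |  dp/dt·Δt = -0.014005  |  p_6 = 0.277999
  7  |  dp/dt·Δt = -0.011833  |  p_7 = 0.266167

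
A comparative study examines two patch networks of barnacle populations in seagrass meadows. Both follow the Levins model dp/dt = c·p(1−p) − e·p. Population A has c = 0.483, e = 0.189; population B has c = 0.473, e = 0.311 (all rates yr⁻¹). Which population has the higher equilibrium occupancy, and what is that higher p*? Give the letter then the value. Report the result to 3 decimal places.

A: p*_A = 1 − 0.189/0.483 = 0.6087.
B: p*_B = 1 − 0.311/0.473 = 0.3425.
A is higher at 0.6087.

A, 0.609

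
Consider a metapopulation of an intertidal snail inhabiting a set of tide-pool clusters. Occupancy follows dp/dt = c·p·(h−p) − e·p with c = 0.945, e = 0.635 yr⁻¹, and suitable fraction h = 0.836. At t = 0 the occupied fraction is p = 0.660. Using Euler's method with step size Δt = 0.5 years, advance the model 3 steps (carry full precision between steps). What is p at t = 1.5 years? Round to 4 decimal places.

Update rule: p ← p + [c·p·(h−p) − e·p]·Δt with Δt = 0.5.
  1  |  dp/dt·Δt = -0.154664  |  p_1 = 0.505336
  2  |  dp/dt·Δt = -0.081491  |  p_2 = 0.423845
  3  |  dp/dt·Δt = -0.052030  |  p_3 = 0.371815

0.3718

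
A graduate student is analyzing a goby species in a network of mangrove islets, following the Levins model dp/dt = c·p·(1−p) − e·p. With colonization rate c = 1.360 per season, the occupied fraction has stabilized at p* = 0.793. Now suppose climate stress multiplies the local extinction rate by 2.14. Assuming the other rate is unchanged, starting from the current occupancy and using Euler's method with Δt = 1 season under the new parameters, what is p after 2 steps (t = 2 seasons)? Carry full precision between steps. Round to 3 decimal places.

0.552

Balance c(1−p*) = e gives e = 1.360×(1 − 0.79300) = 0.28152.
Starting from p₀ = 0.79300; update p ← p + (dp/dt)·Δt with the new parameters.
p: 0.79300 → 0.53850  (Δp = -0.25450)
p: 0.53850 → 0.55206  (Δp = +0.01356)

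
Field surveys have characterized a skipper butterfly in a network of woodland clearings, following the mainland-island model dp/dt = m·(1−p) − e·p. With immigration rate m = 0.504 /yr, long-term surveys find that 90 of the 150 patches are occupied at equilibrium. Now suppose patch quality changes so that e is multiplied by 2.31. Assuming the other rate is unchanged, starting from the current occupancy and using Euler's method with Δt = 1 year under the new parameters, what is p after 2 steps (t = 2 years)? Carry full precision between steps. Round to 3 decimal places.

Observed p* = 90/150 = 0.60000.
Balance m(1−p*) = e·p* gives e = m(1−p*)/p* = 0.504×0.40000/0.60000 = 0.33600.
Starting from p₀ = 0.60000; update p ← p + (dp/dt)·Δt with the new parameters.
  1  |  dp/dt·Δt = -0.264096  |  p_1 = 0.335904
  2  |  dp/dt·Δt = +0.073989  |  p_2 = 0.409893

0.410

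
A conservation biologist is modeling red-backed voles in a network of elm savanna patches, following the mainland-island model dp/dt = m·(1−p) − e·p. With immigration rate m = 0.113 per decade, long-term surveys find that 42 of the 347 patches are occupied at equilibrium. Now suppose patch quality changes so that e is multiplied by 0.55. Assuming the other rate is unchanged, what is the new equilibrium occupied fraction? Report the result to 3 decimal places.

Observed p* = 42/347 = 0.12104.
Balance m(1−p*) = e·p* gives e = m(1−p*)/p* = 0.113×0.87896/0.12104 = 0.82058.
New p* = m/(m+e) = 0.11300/(0.11300+0.45132) = 0.20024.

0.200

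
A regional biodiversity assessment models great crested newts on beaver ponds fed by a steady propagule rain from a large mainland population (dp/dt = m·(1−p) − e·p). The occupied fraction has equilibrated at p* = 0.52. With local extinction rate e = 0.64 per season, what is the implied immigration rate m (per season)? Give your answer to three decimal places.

At equilibrium m(1−p*) = e·p*, so m = e·p*/(1−p*).
m = 0.64 × 0.52 / 0.4800 = 0.3328/0.4800 = 0.6933.

0.693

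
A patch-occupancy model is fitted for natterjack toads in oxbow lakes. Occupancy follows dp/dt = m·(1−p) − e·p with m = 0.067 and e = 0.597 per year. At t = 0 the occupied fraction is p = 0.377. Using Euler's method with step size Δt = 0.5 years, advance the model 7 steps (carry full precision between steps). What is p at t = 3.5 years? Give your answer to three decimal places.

0.117

Update rule: p ← p + [m·(1−p) − e·p]·Δt with Δt = 0.5.
p: 0.37700 → 0.28534  (Δp = -0.09166)
p: 0.28534 → 0.22410  (Δp = -0.06123)
p: 0.22410 → 0.18320  (Δp = -0.04090)
p: 0.18320 → 0.15588  (Δp = -0.02732)
p: 0.15588 → 0.13763  (Δp = -0.01825)
p: 0.13763 → 0.12543  (Δp = -0.01219)
p: 0.12543 → 0.11729  (Δp = -0.00814)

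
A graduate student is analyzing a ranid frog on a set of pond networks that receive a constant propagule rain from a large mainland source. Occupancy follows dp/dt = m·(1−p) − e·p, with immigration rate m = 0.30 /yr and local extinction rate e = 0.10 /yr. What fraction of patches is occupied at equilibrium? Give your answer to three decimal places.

Setting dp/dt = 0: m − m·p* = e·p*, so m = (m+e)·p*.
p* = m/(m+e) = 0.30/(0.30+0.10) = 0.30/0.4000 = 0.7500.

0.750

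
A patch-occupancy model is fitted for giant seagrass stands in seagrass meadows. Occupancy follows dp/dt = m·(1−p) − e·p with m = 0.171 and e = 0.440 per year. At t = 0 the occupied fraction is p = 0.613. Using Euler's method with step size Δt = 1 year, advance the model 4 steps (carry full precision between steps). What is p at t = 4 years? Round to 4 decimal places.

0.2875

Update rule: p ← p + [m·(1−p) − e·p]·Δt with Δt = 1.
  1  |  dp/dt·Δt = -0.203543  |  p_1 = 0.409457
  2  |  dp/dt·Δt = -0.079178  |  p_2 = 0.330279
  3  |  dp/dt·Δt = -0.030800  |  p_3 = 0.299478
  4  |  dp/dt·Δt = -0.011981  |  p_4 = 0.287497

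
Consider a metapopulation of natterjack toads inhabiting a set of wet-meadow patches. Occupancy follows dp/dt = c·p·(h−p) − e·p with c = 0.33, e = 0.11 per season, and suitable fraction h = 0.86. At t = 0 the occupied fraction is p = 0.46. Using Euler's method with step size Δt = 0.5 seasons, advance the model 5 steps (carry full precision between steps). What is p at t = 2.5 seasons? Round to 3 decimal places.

Update rule: p ← p + [c·p·(h−p) − e·p]·Δt with Δt = 0.5.
  1  |  dp/dt·Δt = +0.005060  |  p_1 = 0.465060
  2  |  dp/dt·Δt = +0.004727  |  p_2 = 0.469787
  3  |  dp/dt·Δt = +0.004409  |  p_3 = 0.474196
  4  |  dp/dt·Δt = +0.004105  |  p_4 = 0.478302
  5  |  dp/dt·Δt = +0.003817  |  p_5 = 0.482119

0.482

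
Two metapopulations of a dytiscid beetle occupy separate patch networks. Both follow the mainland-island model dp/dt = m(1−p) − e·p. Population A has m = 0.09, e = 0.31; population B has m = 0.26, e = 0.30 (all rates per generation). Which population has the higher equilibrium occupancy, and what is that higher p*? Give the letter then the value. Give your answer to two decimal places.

B, 0.46

A: p*_A = m/(m+e) = 0.09/0.4000 = 0.2250.
B: p*_B = 0.26/0.5600 = 0.4643.
B is higher at 0.4643.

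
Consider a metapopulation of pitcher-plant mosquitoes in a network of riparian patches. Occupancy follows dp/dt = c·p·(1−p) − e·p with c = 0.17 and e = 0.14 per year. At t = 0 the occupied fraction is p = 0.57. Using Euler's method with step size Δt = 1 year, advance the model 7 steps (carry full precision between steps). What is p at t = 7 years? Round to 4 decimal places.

Update rule: p ← p + [c·p·(1−p) − e·p]·Δt with Δt = 1.
p: 0.57000 → 0.53187  (Δp = -0.03813)
p: 0.53187 → 0.49973  (Δp = -0.03213)
p: 0.49973 → 0.47227  (Δp = -0.02746)
p: 0.47227 → 0.44852  (Δp = -0.02375)
p: 0.44852 → 0.42778  (Δp = -0.02074)
p: 0.42778 → 0.40950  (Δp = -0.01828)
p: 0.40950 → 0.39328  (Δp = -0.01622)

0.3933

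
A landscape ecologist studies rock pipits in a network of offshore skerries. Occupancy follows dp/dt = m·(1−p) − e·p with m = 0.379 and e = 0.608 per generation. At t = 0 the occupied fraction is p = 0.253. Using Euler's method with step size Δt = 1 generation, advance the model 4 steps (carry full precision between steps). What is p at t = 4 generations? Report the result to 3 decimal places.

Update rule: p ← p + [m·(1−p) − e·p]·Δt with Δt = 1.
t = 1: p = 0.25300 + (+0.12929) = 0.38229
t = 2: p = 0.38229 + (+0.00168) = 0.38397
t = 3: p = 0.38397 + (+0.00002) = 0.38399
t = 4: p = 0.38399 + (+0.00000) = 0.38399

0.384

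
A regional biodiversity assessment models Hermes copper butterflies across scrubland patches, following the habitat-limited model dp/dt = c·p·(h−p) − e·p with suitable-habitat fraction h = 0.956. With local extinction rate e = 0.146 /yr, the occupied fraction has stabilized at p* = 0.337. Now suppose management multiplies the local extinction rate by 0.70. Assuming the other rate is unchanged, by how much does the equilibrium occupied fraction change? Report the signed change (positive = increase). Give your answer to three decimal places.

0.186

Balance c(h−p*) = e gives c = e/(0.956 − 0.33700) = 0.146/0.61900 = 0.23586.
New p* = 0.956 − e/c = 0.956 − 0.10220/0.23586 = 0.52269.
Δp* = 0.52269 − 0.33700 = +0.18569.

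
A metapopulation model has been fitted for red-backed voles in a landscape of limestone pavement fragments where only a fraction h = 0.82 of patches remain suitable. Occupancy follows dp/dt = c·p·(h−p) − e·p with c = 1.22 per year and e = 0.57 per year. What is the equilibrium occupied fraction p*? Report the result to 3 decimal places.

0.353

Setting dp/dt = 0 and dividing by p* gives c·(h−p*) = e.
So p* = h − e/c = 0.82 − 0.57/1.22 = 0.82 − 0.4672 = 0.3528.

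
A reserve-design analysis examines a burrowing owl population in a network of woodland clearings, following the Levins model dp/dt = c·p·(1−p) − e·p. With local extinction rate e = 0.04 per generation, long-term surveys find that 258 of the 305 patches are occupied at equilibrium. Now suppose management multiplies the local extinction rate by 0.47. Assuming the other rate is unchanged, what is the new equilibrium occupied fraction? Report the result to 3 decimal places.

Observed p* = 258/305 = 0.84590.
Balance c(1−p*) = e gives c = e/(1 − 0.84590) = 0.04/0.15410 = 0.25957.
New p* = 1 − e/c = 1 − 0.01880/0.25957 = 0.92757.

0.928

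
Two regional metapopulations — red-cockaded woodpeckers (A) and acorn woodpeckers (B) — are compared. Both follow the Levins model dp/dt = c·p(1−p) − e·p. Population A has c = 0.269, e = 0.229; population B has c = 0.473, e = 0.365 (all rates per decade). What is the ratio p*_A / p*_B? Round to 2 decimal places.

A: p*_A = 1 − 0.229/0.269 = 0.1487.
B: p*_B = 1 − 0.365/0.473 = 0.2283.
p*_A / p*_B = 0.1487/0.2283 = 0.6512.

0.65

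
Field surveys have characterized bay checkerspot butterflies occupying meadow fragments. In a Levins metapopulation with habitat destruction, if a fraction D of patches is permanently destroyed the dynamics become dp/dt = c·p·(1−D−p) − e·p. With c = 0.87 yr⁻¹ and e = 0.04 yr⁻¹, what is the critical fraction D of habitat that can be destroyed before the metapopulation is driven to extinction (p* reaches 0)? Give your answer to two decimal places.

0.95

The nontrivial equilibrium is p* = (1−D) − e/c; extinction occurs when this hits zero.
So D_crit = 1 − e/c = 1 − 0.04/0.87 = 1 − 0.0460 = 0.9540.
Note this equals the original equilibrium occupancy — the Levins extinction-debt result.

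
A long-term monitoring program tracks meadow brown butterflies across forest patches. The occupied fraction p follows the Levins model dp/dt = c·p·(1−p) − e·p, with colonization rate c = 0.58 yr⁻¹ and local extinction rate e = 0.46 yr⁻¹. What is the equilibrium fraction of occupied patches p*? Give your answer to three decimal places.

0.207

Setting dp/dt = 0 and dividing through by p* gives c·(1−p*) = e.
So p* = 1 − e/c = 1 − 0.46/0.58 = 1 − 0.7931 = 0.2069.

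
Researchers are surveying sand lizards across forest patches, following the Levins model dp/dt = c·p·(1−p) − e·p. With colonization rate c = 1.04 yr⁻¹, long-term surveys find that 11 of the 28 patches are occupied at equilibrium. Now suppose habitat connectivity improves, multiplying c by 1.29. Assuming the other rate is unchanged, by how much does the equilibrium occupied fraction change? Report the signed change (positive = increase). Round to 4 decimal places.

0.1365

Observed p* = 11/28 = 0.39286.
Balance c(1−p*) = e gives e = 1.04×(1 − 0.39286) = 0.63143.
New p* = 1 − e/c = 1 − 0.63143/1.34160 = 0.52935.
Δp* = 0.52935 − 0.39286 = +0.13649.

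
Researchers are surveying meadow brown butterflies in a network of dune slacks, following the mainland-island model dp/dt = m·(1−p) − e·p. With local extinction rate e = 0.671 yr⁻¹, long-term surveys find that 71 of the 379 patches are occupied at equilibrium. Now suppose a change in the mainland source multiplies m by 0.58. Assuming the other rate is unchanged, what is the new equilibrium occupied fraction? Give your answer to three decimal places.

Observed p* = 71/379 = 0.18734.
Balance m(1−p*) = e·p* gives m = e·p*/(1−p*) = 0.671×0.18734/0.81266 = 0.15468.
New p* = m/(m+e) = 0.08971/(0.08971+0.67100) = 0.11793.

0.118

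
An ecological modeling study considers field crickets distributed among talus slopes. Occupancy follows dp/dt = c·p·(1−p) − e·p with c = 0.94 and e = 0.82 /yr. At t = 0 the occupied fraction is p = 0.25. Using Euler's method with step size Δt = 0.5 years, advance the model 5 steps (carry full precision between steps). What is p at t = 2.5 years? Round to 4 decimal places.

0.1975

Update rule: p ← p + [c·p·(1−p) − e·p]·Δt with Δt = 0.5.
t = 0.5: p = 0.25000 + (-0.01437) = 0.23563
t = 1: p = 0.23563 + (-0.01196) = 0.22367
t = 1.5: p = 0.22367 + (-0.01009) = 0.21358
t = 2: p = 0.21358 + (-0.00862) = 0.20495
t = 2.5: p = 0.20495 + (-0.00745) = 0.19751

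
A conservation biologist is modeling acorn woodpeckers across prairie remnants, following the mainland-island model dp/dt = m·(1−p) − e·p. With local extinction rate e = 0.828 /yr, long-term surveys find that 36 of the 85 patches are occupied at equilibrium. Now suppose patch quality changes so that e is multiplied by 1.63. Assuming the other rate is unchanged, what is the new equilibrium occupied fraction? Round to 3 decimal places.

0.311

Observed p* = 36/85 = 0.42353.
Balance m(1−p*) = e·p* gives m = e·p*/(1−p*) = 0.828×0.42353/0.57647 = 0.60833.
New p* = m/(m+e) = 0.60833/(0.60833+1.34964) = 0.31069.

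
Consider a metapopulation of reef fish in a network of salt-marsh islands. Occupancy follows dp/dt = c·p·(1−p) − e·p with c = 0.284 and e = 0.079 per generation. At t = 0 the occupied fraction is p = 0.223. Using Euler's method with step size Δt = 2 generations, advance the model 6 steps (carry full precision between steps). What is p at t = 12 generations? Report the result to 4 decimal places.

Update rule: p ← p + [c·p·(1−p) − e·p]·Δt with Δt = 2.
step 1: Δp = +0.06318, p = 0.28618
step 2: Δp = +0.07082, p = 0.35700
step 3: Δp = +0.07398, p = 0.43098
step 4: Δp = +0.07120, p = 0.50218
step 5: Δp = +0.06265, p = 0.56483
step 6: Δp = +0.05037, p = 0.61520

0.6152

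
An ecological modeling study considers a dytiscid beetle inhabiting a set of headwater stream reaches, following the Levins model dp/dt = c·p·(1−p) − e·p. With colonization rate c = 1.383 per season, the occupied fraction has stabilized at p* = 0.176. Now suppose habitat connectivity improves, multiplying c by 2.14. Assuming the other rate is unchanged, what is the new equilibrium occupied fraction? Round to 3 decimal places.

Balance c(1−p*) = e gives e = 1.383×(1 − 0.17600) = 1.13959.
New p* = 1 − e/c = 1 − 1.13959/2.95962 = 0.61495.

0.615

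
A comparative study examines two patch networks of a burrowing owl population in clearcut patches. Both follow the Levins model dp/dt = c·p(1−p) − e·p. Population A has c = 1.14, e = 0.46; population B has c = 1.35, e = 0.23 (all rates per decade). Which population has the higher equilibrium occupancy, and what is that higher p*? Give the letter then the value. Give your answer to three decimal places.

B, 0.830

A: p*_A = 1 − 0.46/1.14 = 0.5965.
B: p*_B = 1 − 0.23/1.35 = 0.8296.
B is higher at 0.8296.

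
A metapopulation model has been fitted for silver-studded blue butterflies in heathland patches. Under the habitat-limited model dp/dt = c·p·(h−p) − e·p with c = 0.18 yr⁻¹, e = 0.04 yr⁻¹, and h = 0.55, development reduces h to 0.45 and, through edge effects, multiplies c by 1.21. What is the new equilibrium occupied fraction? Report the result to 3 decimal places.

Before: p* = h − e/c = 0.55 − 0.04/0.18 = 0.55 − 0.2222 = 0.3278.
After: c = 0.2178, e = 0.04, h = 0.45; p* = 0.45 − 0.04/0.2178 = 0.2663.

0.266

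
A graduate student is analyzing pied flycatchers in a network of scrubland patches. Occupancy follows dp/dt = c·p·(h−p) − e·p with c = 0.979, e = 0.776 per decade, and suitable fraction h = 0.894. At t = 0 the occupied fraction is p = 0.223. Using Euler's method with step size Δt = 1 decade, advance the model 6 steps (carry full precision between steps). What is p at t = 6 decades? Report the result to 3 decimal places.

Update rule: p ← p + [c·p·(h−p) − e·p]·Δt with Δt = 1.
  1  |  dp/dt·Δt = -0.026557  |  p_1 = 0.196443
  2  |  dp/dt·Δt = -0.018287  |  p_2 = 0.178156
  3  |  dp/dt·Δt = -0.013395  |  p_3 = 0.164760
  4  |  dp/dt·Δt = -0.010227  |  p_4 = 0.154533
  5  |  dp/dt·Δt = -0.008045  |  p_5 = 0.146488
  6  |  dp/dt·Δt = -0.006473  |  p_6 = 0.140015

0.140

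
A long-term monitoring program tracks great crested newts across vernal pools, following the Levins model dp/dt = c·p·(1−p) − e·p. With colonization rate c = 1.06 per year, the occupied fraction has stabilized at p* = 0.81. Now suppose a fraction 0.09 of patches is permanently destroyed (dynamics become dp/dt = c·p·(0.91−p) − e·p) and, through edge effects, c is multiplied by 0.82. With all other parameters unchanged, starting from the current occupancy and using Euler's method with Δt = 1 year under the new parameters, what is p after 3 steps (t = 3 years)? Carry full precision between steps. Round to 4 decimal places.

0.6841

Balance c(1−p*) = e gives e = 1.06×(1 − 0.81000) = 0.20140.
Starting from p₀ = 0.81000; update p ← p + (dp/dt)·Δt with the new parameters.
t = 1: p = 0.81000 + (-0.09273) = 0.71727
t = 2: p = 0.71727 + (-0.02430) = 0.69297
t = 3: p = 0.69297 + (-0.00884) = 0.68413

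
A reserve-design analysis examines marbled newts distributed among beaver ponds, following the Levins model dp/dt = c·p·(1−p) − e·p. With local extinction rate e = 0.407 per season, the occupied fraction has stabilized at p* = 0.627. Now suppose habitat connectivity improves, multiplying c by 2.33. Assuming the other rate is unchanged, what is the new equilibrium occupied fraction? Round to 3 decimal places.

0.840

Balance c(1−p*) = e gives c = e/(1 − 0.62700) = 0.407/0.37300 = 1.09115.
New p* = 1 − e/c = 1 − 0.40700/2.54238 = 0.83991.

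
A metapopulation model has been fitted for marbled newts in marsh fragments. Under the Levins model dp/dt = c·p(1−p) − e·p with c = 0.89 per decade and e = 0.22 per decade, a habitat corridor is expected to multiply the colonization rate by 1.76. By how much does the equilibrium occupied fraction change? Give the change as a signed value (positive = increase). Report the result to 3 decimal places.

0.107

Before: p* = 1 − 0.22/0.89 = 0.7528.
After the change, c = 1.5664, e = 0.22, so p* = 1 − 0.22/1.5664 = 0.8596.
Δp* = 0.8596 − 0.7528 = +0.1067.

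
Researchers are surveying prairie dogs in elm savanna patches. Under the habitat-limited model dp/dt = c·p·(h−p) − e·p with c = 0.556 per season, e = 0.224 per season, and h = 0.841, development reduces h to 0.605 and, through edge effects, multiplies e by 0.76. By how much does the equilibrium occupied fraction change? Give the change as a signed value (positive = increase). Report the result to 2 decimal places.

Before: p* = h − e/c = 0.841 − 0.224/0.556 = 0.841 − 0.4029 = 0.4381.
After: c = 0.556, e = 0.17024, h = 0.605; p* = 0.605 − 0.17024/0.556 = 0.2988.
Δp* = 0.2988 − 0.4381 = -0.1393.

-0.14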